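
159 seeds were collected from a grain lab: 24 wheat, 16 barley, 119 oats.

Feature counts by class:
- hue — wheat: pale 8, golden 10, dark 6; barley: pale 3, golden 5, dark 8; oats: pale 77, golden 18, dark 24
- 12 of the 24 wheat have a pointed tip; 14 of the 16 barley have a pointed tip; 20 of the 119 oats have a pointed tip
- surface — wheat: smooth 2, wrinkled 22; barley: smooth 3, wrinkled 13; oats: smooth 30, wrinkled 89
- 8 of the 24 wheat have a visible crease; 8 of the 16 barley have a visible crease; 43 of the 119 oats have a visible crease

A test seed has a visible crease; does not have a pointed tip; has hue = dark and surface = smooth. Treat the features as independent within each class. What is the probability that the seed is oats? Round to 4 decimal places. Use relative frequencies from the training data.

0.9113

wheat: (24/159) × (6/24) × (12/24) × (2/24) × (8/24) ≈ 0.000524109
barley: (16/159) × (8/16) × (2/16) × (3/16) × (8/16) ≈ 0.000589623
oats: (119/159) × (24/119) × (99/119) × (30/119) × (43/119) ≈ 0.0114393
P(oats | x) = 0.0114393 / 0.012553032 ≈ 0.9113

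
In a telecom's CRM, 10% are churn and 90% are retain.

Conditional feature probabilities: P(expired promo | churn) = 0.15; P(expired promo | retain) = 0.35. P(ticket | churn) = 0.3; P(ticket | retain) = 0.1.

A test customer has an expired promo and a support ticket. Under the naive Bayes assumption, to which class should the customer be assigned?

retain

churn: 0.1 × 0.15 × 0.3 = 0.0045
retain: 0.9 × 0.35 × 0.1 = 0.0315
Highest score → retain.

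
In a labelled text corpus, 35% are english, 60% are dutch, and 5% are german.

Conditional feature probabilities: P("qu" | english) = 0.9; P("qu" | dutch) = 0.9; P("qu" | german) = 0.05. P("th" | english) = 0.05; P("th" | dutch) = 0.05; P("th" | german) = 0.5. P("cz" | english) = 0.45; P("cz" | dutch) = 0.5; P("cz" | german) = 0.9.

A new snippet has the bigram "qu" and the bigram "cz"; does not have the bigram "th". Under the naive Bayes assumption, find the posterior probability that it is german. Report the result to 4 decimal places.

english: 0.35 × 0.9 × (1−0.05) × 0.45 = 0.1346625
dutch: 0.6 × 0.9 × (1−0.05) × 0.5 = 0.2565
german: 0.05 × 0.05 × (1−0.5) × 0.9 = 0.001125
P(german | x) = 0.001125 / 0.3922875 ≈ 0.0029

0.0029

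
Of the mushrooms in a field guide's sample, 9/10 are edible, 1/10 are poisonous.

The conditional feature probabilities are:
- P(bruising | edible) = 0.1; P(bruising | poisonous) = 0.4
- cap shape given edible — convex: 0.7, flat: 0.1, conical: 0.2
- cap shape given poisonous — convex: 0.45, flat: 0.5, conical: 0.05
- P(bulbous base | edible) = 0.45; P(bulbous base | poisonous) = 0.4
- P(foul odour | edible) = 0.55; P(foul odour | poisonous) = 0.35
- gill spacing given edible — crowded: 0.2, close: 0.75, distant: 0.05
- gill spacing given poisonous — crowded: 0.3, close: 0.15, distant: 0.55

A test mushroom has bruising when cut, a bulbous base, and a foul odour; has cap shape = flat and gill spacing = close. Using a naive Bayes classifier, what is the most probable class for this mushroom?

edible

edible: 0.9 × 0.1 × 0.1 × 0.45 × 0.55 × 0.75 = 0.001670625
poisonous: 0.1 × 0.4 × 0.5 × 0.4 × 0.35 × 0.15 = 0.00042
Highest score → edible.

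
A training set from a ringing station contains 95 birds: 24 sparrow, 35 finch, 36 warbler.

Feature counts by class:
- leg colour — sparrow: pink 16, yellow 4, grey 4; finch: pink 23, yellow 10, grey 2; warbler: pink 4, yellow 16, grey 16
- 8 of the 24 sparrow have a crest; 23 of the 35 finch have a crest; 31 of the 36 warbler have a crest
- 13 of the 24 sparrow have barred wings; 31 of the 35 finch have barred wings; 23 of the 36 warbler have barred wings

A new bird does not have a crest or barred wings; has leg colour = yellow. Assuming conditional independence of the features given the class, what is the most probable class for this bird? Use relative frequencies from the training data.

sparrow: (24/95) × (4/24) × (16/24) × (11/24) ≈ 0.0128655
finch: (35/95) × (10/35) × (12/35) × (4/35) ≈ 0.0041246
warbler: (36/95) × (16/36) × (5/36) × (13/36) ≈ 0.00844704
Highest score → sparrow.

sparrow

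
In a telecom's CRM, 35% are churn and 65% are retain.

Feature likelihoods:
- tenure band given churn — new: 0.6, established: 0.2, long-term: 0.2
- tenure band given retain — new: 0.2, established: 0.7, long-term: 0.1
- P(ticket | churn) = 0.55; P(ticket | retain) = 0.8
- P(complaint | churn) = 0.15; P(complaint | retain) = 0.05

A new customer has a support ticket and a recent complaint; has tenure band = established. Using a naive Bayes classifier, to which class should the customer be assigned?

churn: 0.35 × 0.2 × 0.55 × 0.15 = 0.005775
retain: 0.65 × 0.7 × 0.8 × 0.05 = 0.0182
Highest score → retain.

retain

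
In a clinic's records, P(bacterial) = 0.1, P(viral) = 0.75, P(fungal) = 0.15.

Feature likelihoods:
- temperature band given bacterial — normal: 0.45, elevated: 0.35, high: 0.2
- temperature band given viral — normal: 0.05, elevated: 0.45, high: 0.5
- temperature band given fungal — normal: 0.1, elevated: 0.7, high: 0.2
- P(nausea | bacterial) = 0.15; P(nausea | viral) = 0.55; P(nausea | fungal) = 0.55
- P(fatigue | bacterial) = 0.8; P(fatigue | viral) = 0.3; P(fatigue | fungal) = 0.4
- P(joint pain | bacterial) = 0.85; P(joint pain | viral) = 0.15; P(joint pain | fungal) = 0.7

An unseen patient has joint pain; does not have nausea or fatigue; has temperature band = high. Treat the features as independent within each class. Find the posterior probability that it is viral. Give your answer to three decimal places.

0.674

bacterial: 0.1 × 0.2 × (1−0.15) × (1−0.8) × 0.85 = 0.00289
viral: 0.75 × 0.5 × (1−0.55) × (1−0.3) × 0.15 = 0.01771875
fungal: 0.15 × 0.2 × (1−0.55) × (1−0.4) × 0.7 = 0.00567
P(viral | x) = 0.01771875 / 0.02627875 ≈ 0.674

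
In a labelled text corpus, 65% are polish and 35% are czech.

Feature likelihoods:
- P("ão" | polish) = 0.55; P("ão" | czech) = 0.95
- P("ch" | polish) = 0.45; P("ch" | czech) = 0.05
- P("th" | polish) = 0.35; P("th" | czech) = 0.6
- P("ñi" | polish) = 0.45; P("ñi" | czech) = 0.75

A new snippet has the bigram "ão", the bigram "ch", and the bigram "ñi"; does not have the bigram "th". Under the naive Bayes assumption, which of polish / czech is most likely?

polish: 0.65 × 0.55 × 0.45 × (1−0.35) × 0.45 = 0.0470559375
czech: 0.35 × 0.95 × 0.05 × (1−0.6) × 0.75 = 0.0049875
Highest score → polish.

polish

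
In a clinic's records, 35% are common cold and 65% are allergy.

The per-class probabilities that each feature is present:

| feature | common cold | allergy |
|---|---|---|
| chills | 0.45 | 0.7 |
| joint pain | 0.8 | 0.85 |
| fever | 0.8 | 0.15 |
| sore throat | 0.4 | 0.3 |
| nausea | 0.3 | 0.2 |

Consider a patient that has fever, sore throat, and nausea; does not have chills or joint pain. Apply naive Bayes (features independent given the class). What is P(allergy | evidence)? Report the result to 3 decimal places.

common cold: 0.35 × (1−0.45) × (1−0.8) × 0.8 × 0.4 × 0.3 = 0.003696
allergy: 0.65 × (1−0.7) × (1−0.85) × 0.15 × 0.3 × 0.2 = 0.00026325
P(allergy | x) = 0.00026325 / 0.00395925 ≈ 0.066

0.066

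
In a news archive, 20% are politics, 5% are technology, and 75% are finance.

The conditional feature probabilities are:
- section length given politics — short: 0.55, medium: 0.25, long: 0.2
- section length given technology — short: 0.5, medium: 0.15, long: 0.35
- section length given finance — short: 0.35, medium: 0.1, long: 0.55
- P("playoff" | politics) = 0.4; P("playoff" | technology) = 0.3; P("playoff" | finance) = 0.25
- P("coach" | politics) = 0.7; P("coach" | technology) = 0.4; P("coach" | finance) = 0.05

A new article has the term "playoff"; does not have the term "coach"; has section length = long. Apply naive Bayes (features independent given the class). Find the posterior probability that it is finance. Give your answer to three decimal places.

politics: 0.2 × 0.2 × 0.4 × (1−0.7) = 0.0048
technology: 0.05 × 0.35 × 0.3 × (1−0.4) = 0.00315
finance: 0.75 × 0.55 × 0.25 × (1−0.05) = 0.09796875
P(finance | x) = 0.09796875 / 0.10591875 ≈ 0.925

0.925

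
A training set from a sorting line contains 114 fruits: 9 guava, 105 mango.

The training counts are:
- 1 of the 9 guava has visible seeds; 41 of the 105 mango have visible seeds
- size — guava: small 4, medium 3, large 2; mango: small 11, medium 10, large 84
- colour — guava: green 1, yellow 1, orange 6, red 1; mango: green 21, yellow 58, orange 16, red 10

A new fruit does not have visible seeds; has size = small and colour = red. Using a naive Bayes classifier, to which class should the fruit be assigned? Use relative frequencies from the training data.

guava: (9/114) × (8/9) × (4/9) × (1/9) ≈ 0.00346545
mango: (105/114) × (64/105) × (11/105) × (10/105) ≈ 0.0056013
Highest score → mango.

mango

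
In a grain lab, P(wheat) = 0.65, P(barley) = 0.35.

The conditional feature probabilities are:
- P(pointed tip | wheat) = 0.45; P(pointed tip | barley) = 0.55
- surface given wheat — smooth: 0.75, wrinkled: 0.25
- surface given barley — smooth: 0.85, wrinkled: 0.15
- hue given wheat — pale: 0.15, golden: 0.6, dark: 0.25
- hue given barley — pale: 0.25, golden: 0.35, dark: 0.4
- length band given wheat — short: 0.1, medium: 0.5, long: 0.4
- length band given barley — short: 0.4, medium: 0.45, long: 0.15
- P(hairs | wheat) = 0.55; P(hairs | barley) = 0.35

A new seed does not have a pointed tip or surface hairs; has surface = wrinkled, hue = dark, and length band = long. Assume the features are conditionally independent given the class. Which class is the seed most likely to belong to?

wheat: 0.65 × (1−0.45) × 0.25 × 0.25 × 0.4 × (1−0.55) = 0.004021875
barley: 0.35 × (1−0.55) × 0.15 × 0.4 × 0.15 × (1−0.35) = 0.000921375
Highest score → wheat.

wheat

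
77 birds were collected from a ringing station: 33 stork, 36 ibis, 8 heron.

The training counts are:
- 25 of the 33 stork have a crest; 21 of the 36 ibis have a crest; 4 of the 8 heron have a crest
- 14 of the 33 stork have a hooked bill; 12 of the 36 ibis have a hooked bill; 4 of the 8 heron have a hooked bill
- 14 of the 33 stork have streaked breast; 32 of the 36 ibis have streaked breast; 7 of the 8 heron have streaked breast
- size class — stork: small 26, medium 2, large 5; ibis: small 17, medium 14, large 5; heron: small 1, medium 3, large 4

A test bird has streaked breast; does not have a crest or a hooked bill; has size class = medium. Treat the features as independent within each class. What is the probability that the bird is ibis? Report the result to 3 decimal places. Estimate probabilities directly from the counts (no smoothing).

stork: (33/77) × (8/33) × (19/33) × (14/33) × (2/33) ≈ 0.00153805
ibis: (36/77) × (15/36) × (24/36) × (32/36) × (14/36) ≈ 0.0448934
heron: (8/77) × (4/8) × (4/8) × (7/8) × (3/8) ≈ 0.00852273
P(ibis | x) = 0.0448934 / 0.05495418 ≈ 0.817

0.817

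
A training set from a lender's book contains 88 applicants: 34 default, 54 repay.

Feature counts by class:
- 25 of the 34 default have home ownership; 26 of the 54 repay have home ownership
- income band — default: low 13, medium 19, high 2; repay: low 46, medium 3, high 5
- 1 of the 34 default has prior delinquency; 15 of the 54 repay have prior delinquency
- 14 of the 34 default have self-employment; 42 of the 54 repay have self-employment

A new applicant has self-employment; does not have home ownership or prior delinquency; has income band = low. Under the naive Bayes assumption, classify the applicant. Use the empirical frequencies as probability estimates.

default: (34/88) × (9/34) × (13/34) × (33/34) × (14/34) ≈ 0.0156282
repay: (54/88) × (28/54) × (46/54) × (39/54) × (42/54) ≈ 0.152253
Highest score → repay.

repay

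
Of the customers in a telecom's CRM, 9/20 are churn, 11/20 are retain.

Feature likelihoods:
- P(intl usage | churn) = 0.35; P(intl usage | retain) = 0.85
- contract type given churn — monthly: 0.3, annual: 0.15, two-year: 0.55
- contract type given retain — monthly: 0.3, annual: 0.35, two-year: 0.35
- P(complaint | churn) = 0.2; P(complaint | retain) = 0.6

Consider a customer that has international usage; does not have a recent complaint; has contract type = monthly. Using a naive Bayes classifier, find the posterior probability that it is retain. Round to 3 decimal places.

0.597

churn: 0.45 × 0.35 × 0.3 × (1−0.2) = 0.0378
retain: 0.55 × 0.85 × 0.3 × (1−0.6) = 0.0561
P(retain | x) = 0.0561 / 0.0939 ≈ 0.597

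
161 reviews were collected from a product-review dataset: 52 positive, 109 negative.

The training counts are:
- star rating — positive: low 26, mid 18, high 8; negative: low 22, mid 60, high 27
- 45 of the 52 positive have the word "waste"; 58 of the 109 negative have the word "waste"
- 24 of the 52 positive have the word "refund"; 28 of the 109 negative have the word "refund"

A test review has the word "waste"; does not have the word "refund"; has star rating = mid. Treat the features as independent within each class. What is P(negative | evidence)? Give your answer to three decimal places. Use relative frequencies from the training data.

0.739

positive: (52/161) × (18/52) × (45/52) × (28/52) ≈ 0.0520967
negative: (109/161) × (60/109) × (58/109) × (81/109) ≈ 0.147362
P(negative | x) = 0.147362 / 0.1994587 ≈ 0.739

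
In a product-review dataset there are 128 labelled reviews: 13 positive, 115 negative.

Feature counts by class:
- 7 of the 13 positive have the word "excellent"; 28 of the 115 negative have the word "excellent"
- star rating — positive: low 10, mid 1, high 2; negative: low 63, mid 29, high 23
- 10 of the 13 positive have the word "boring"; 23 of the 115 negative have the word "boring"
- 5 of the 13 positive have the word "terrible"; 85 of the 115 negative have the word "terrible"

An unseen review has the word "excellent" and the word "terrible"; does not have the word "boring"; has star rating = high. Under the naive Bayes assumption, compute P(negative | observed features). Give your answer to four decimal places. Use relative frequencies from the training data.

positive: (13/128) × (7/13) × (2/13) × (3/13) × (5/13) ≈ 0.000746757
negative: (115/128) × (28/115) × (23/115) × (92/115) × (85/115) ≈ 0.0258696
P(negative | x) = 0.0258696 / 0.026616357 ≈ 0.9719

0.9719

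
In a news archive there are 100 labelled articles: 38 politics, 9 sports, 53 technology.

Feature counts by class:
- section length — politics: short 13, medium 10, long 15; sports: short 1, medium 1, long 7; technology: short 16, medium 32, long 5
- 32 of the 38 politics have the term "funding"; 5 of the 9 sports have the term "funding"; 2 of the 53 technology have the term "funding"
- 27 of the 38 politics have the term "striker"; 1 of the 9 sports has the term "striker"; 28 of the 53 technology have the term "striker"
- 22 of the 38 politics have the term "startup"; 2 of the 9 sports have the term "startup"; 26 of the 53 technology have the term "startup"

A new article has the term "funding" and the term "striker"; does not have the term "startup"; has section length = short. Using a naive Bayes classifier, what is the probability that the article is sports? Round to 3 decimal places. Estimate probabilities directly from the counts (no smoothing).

0.014

politics: (38/100) × (13/38) × (32/38) × (27/38) × (16/38) ≈ 0.0327511
sports: (9/100) × (1/9) × (5/9) × (1/9) × (7/9) ≈ 0.00048011
technology: (53/100) × (16/53) × (2/53) × (28/53) × (27/53) ≈ 0.00162497
P(sports | x) = 0.00048011 / 0.03485618 ≈ 0.014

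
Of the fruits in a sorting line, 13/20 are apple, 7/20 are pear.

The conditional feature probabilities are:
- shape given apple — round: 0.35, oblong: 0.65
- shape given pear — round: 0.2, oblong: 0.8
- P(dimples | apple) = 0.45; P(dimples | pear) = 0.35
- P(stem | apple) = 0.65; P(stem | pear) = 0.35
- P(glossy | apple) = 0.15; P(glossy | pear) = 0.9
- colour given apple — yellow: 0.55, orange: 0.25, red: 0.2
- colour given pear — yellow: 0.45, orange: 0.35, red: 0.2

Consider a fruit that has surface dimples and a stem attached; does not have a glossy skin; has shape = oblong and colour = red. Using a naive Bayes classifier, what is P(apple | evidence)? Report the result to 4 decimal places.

apple: 0.65 × 0.65 × 0.45 × 0.65 × (1−0.15) × 0.2 = 0.0210088125
pear: 0.35 × 0.8 × 0.35 × 0.35 × (1−0.9) × 0.2 = 0.000686
P(apple | x) = 0.0210088125 / 0.0216948125 ≈ 0.9684

0.9684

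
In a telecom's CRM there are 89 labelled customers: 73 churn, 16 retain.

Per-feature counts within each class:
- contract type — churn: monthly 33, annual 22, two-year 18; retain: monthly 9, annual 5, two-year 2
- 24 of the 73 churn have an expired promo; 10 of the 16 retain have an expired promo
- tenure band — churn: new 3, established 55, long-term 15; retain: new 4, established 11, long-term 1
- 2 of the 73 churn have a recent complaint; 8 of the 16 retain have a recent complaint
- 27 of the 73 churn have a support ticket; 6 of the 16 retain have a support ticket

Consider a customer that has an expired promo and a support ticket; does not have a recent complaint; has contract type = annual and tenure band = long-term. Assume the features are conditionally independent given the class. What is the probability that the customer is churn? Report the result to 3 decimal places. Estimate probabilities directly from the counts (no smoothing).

churn: (73/89) × (22/73) × (24/73) × (15/73) × (71/73) × (27/73) ≈ 0.00600711
retain: (16/89) × (5/16) × (10/16) × (1/16) × (8/16) × (6/16) ≈ 0.000411473
P(churn | x) = 0.00600711 / 0.006418583 ≈ 0.936

0.936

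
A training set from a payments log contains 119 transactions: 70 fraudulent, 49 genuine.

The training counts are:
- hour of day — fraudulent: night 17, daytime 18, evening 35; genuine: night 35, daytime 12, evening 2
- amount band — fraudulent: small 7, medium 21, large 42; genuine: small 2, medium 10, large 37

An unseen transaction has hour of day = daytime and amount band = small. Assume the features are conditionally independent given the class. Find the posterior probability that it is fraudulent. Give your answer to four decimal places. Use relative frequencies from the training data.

0.7861

fraudulent: (70/119) × (18/70) × (7/70) ≈ 0.0151261
genuine: (49/119) × (12/49) × (2/49) ≈ 0.00411593
P(fraudulent | x) = 0.0151261 / 0.01924203 ≈ 0.7861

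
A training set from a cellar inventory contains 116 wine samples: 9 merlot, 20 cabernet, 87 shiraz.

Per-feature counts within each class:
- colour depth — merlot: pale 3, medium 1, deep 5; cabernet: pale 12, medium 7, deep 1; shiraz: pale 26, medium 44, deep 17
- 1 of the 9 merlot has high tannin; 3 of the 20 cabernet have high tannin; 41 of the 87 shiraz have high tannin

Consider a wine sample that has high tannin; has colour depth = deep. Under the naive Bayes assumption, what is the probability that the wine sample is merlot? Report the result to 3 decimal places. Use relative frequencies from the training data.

0.064

merlot: (9/116) × (5/9) × (1/9) ≈ 0.00478927
cabernet: (20/116) × (1/20) × (3/20) ≈ 0.0012931
shiraz: (87/116) × (17/87) × (41/87) ≈ 0.0690646
P(merlot | x) = 0.00478927 / 0.07514697 ≈ 0.064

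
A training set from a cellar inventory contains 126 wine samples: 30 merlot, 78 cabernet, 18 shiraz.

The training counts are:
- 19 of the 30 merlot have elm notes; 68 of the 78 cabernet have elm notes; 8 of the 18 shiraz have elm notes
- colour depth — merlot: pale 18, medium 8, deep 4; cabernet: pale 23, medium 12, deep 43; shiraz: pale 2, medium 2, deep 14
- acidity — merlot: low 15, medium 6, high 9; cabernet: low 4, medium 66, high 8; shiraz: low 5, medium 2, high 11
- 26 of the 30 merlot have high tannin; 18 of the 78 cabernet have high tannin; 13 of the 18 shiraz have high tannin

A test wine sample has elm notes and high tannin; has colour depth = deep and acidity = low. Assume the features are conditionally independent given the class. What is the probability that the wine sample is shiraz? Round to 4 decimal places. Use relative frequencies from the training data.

merlot: (30/126) × (19/30) × (4/30) × (15/30) × (26/30) ≈ 0.00871252
cabernet: (78/126) × (68/78) × (43/78) × (4/78) × (18/78) ≈ 0.00352091
shiraz: (18/126) × (8/18) × (14/18) × (5/18) × (13/18) ≈ 0.00990703
P(shiraz | x) = 0.00990703 / 0.02214046 ≈ 0.4475

0.4475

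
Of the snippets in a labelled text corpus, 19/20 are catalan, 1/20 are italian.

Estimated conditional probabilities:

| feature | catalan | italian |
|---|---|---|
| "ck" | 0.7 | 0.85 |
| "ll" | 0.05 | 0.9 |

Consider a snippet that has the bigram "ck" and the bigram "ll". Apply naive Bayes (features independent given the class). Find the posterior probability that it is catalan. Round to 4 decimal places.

catalan: 0.95 × 0.7 × 0.05 = 0.03325
italian: 0.05 × 0.85 × 0.9 = 0.03825
P(catalan | x) = 0.03325 / 0.0715 ≈ 0.4650

0.4650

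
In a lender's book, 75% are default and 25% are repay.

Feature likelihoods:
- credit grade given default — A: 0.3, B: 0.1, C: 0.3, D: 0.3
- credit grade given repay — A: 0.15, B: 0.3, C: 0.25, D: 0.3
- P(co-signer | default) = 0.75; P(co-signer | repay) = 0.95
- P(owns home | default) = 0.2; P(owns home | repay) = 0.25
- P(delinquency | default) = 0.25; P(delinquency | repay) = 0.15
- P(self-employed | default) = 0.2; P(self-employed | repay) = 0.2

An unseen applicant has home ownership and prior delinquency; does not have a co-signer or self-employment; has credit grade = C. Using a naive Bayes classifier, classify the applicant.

default

default: 0.75 × 0.3 × (1−0.75) × 0.2 × 0.25 × (1−0.2) = 0.00225
repay: 0.25 × 0.25 × (1−0.95) × 0.25 × 0.15 × (1−0.2) = 0.00009375
Highest score → default.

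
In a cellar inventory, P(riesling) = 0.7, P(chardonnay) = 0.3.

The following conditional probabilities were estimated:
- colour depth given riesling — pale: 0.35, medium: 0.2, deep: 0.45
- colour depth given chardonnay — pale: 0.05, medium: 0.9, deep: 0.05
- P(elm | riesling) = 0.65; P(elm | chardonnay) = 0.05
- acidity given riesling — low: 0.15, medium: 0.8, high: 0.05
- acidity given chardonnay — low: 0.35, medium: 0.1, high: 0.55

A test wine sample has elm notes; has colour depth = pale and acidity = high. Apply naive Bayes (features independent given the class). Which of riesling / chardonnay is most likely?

riesling: 0.7 × 0.35 × 0.65 × 0.05 = 0.0079625
chardonnay: 0.3 × 0.05 × 0.05 × 0.55 = 0.0004125
Highest score → riesling.

riesling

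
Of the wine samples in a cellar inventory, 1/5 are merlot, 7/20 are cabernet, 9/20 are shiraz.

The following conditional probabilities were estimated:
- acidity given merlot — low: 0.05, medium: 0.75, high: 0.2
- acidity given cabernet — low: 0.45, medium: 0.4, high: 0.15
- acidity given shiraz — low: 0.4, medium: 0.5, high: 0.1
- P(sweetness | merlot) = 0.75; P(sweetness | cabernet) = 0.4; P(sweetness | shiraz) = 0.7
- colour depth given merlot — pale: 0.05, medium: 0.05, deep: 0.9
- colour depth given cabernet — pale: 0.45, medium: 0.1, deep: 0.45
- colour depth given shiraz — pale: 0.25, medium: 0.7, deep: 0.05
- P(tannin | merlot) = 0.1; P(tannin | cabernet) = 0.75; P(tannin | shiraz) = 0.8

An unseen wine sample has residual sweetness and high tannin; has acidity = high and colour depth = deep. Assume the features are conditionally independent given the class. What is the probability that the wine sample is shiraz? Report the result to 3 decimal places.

merlot: 0.2 × 0.2 × 0.75 × 0.9 × 0.1 = 0.0027
cabernet: 0.35 × 0.15 × 0.4 × 0.45 × 0.75 = 0.0070875
shiraz: 0.45 × 0.1 × 0.7 × 0.05 × 0.8 = 0.00126
P(shiraz | x) = 0.00126 / 0.0110475 ≈ 0.114

0.114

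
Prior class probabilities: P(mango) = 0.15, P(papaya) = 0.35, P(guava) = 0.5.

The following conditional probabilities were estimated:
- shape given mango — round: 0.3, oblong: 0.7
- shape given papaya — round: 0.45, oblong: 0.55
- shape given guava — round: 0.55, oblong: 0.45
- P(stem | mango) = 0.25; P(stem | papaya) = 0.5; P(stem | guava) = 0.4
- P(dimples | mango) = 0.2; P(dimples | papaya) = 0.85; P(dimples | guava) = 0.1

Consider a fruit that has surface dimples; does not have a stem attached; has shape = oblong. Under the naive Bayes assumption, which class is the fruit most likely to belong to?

mango: 0.15 × 0.7 × (1−0.25) × 0.2 = 0.01575
papaya: 0.35 × 0.55 × (1−0.5) × 0.85 = 0.0818125
guava: 0.5 × 0.45 × (1−0.4) × 0.1 = 0.0135
Highest score → papaya.

papaya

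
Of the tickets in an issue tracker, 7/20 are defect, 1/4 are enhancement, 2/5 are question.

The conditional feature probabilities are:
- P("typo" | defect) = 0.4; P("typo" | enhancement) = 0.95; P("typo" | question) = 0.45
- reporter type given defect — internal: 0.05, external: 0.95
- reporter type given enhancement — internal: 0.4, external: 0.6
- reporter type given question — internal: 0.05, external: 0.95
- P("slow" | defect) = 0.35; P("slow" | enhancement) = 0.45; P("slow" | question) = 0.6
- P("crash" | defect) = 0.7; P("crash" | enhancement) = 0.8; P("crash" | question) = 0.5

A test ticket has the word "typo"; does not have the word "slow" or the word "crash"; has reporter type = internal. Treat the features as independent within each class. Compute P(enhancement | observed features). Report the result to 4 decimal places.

0.7675

defect: 0.35 × 0.4 × 0.05 × (1−0.35) × (1−0.7) = 0.001365
enhancement: 0.25 × 0.95 × 0.4 × (1−0.45) × (1−0.8) = 0.01045
question: 0.4 × 0.45 × 0.05 × (1−0.6) × (1−0.5) = 0.0018
P(enhancement | x) = 0.01045 / 0.013615 ≈ 0.7675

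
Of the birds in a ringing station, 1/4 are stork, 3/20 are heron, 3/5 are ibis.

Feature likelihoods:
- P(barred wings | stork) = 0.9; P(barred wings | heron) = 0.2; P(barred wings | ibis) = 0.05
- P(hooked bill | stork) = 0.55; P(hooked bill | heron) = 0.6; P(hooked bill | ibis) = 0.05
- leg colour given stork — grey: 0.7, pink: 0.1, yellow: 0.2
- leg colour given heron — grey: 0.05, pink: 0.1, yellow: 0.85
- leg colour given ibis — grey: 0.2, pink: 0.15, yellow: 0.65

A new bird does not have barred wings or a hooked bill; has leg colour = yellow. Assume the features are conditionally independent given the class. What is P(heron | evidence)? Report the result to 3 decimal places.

0.103

stork: 0.25 × (1−0.9) × (1−0.55) × 0.2 = 0.00225
heron: 0.15 × (1−0.2) × (1−0.6) × 0.85 = 0.0408
ibis: 0.6 × (1−0.05) × (1−0.05) × 0.65 = 0.351975
P(heron | x) = 0.0408 / 0.395025 ≈ 0.103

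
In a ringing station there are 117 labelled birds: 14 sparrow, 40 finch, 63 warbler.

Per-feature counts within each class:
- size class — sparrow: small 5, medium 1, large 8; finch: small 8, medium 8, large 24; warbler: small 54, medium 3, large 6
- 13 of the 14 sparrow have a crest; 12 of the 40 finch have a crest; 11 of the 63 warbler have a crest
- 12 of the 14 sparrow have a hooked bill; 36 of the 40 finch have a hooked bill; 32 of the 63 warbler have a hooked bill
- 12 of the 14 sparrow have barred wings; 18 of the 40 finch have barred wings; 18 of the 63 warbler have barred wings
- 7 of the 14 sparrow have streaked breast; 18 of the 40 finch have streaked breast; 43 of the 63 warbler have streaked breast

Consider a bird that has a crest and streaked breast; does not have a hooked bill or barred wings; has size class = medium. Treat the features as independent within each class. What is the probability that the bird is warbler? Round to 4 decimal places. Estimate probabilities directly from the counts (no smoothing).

sparrow: (14/117) × (1/14) × (13/14) × (2/14) × (2/14) × (7/14) ≈ 0.0000809848
finch: (40/117) × (8/40) × (12/40) × (4/40) × (22/40) × (18/40) ≈ 0.000507692
warbler: (63/117) × (3/63) × (11/63) × (31/63) × (45/63) × (43/63) ≈ 0.00107401
P(warbler | x) = 0.00107401 / 0.0016626868 ≈ 0.6459

0.6459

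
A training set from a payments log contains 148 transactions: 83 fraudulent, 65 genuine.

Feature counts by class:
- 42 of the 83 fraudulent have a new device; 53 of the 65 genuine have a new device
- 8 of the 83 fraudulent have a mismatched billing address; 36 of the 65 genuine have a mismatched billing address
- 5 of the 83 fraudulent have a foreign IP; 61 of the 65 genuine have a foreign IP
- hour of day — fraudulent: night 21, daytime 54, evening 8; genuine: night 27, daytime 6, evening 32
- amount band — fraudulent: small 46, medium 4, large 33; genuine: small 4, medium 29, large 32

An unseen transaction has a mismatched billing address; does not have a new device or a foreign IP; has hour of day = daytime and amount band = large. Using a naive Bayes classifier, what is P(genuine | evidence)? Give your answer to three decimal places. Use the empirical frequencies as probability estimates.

fraudulent: (83/148) × (41/83) × (8/83) × (78/83) × (54/83) × (33/83) ≈ 0.00649086
genuine: (65/148) × (12/65) × (36/65) × (4/65) × (6/65) × (32/65) ≈ 0.000125583
P(genuine | x) = 0.000125583 / 0.006616443 ≈ 0.019

0.019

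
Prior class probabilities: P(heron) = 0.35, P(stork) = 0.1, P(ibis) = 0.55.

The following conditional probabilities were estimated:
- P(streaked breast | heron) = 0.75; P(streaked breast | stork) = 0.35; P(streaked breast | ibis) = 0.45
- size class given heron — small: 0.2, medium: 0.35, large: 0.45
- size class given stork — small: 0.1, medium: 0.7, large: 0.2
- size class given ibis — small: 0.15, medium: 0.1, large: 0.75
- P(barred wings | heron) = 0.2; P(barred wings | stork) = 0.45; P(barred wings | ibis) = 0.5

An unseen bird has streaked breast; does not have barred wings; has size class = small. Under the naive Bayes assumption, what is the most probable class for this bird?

heron

heron: 0.35 × 0.75 × 0.2 × (1−0.2) = 0.042
stork: 0.1 × 0.35 × 0.1 × (1−0.45) = 0.001925
ibis: 0.55 × 0.45 × 0.15 × (1−0.5) = 0.0185625
Highest score → heron.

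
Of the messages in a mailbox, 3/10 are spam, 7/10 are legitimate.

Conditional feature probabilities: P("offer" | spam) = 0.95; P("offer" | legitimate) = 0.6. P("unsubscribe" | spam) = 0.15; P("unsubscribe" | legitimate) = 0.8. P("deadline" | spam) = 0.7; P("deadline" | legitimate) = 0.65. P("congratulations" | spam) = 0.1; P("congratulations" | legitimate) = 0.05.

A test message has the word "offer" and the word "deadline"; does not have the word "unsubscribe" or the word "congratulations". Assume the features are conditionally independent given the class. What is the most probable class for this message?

spam

spam: 0.3 × 0.95 × (1−0.15) × 0.7 × (1−0.1) = 0.1526175
legitimate: 0.7 × 0.6 × (1−0.8) × 0.65 × (1−0.05) = 0.05187
Highest score → spam.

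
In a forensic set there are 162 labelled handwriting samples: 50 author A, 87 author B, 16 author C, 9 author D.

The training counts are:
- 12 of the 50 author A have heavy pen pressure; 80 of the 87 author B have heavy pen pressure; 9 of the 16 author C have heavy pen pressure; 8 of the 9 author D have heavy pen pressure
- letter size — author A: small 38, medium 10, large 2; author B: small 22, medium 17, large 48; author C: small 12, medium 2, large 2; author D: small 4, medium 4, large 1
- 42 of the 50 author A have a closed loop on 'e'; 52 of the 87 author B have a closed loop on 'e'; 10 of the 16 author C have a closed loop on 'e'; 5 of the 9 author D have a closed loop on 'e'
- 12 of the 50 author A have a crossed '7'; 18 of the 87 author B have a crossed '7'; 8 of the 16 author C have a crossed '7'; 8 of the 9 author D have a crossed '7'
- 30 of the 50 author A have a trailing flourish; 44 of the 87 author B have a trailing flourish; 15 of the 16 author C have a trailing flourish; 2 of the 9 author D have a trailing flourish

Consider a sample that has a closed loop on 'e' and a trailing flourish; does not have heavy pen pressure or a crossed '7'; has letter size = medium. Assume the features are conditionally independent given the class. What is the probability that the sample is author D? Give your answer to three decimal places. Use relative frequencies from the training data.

author A: (50/162) × (38/50) × (10/50) × (42/50) × (38/50) × (30/50) ≈ 0.0179698
author B: (87/162) × (7/87) × (17/87) × (52/87) × (69/87) × (44/87) ≈ 0.00202423
author C: (16/162) × (7/16) × (2/16) × (10/16) × (8/16) × (15/16) ≈ 0.00158239
author D: (9/162) × (1/9) × (4/9) × (5/9) × (1/9) × (2/9) ≈ 0.0000376335
P(author D | x) = 0.0000376335 / 0.0216140535 ≈ 0.002

0.002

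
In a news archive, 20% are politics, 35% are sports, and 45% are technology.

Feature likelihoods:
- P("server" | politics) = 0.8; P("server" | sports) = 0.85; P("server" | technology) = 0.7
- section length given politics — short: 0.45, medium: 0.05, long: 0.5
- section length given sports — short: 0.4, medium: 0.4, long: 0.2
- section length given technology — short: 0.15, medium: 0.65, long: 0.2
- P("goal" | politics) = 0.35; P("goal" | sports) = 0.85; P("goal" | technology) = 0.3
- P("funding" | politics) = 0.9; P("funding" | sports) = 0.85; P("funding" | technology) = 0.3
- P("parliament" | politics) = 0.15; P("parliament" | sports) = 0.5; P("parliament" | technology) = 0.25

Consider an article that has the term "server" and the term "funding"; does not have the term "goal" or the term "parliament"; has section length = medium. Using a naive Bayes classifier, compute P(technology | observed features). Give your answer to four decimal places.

politics: 0.2 × 0.8 × 0.05 × (1−0.35) × 0.9 × (1−0.15) = 0.003978
sports: 0.35 × 0.85 × 0.4 × (1−0.85) × 0.85 × (1−0.5) = 0.00758625
technology: 0.45 × 0.7 × 0.65 × (1−0.3) × 0.3 × (1−0.25) = 0.032248125
P(technology | x) = 0.032248125 / 0.043812375 ≈ 0.7361

0.7361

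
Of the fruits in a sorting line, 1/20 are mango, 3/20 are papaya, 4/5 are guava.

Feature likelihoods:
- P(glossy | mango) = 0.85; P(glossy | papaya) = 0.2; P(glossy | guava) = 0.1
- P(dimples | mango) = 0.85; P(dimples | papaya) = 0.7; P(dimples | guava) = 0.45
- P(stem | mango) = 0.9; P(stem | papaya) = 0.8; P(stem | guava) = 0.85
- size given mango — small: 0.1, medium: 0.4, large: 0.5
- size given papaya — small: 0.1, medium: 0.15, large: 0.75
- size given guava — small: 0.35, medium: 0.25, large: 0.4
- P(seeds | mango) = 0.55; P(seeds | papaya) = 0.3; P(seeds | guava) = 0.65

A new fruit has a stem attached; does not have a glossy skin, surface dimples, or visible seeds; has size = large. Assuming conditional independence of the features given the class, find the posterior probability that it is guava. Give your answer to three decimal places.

mango: 0.05 × (1−0.85) × (1−0.85) × 0.9 × 0.5 × (1−0.55) = 0.0002278125
papaya: 0.15 × (1−0.2) × (1−0.7) × 0.8 × 0.75 × (1−0.3) = 0.01512
guava: 0.8 × (1−0.1) × (1−0.45) × 0.85 × 0.4 × (1−0.65) = 0.047124
P(guava | x) = 0.047124 / 0.0624718125 ≈ 0.754

0.754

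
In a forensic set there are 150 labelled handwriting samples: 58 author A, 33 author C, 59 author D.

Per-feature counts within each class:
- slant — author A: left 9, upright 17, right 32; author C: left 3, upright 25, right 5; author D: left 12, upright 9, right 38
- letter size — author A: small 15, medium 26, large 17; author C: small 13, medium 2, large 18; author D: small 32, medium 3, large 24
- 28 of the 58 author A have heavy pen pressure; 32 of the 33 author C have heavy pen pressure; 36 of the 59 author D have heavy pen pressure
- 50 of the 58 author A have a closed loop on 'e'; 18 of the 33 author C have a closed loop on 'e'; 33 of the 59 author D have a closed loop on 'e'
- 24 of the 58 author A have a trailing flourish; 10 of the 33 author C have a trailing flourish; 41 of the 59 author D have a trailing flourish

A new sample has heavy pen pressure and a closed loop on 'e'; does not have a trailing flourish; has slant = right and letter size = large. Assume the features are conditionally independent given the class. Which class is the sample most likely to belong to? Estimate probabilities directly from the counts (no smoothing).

author A

author A: (58/150) × (32/58) × (17/58) × (28/58) × (50/58) × (34/58) ≈ 0.0152547
author C: (33/150) × (5/33) × (18/33) × (32/33) × (18/33) × (23/33) ≈ 0.00670264
author D: (59/150) × (38/59) × (24/59) × (36/59) × (33/59) × (18/59) ≈ 0.0107296
Highest score → author A.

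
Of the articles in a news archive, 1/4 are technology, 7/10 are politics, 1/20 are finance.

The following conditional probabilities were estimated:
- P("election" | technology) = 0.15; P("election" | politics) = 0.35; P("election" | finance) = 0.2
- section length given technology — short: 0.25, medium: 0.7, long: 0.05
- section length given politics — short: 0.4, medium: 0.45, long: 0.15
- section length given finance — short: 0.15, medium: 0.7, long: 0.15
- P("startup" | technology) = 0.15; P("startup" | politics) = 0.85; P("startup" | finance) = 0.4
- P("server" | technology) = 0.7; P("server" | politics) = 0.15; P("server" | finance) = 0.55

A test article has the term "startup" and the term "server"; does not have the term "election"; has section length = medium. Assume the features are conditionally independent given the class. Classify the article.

technology: 0.25 × (1−0.15) × 0.7 × 0.15 × 0.7 = 0.01561875
politics: 0.7 × (1−0.35) × 0.45 × 0.85 × 0.15 = 0.026105625
finance: 0.05 × (1−0.2) × 0.7 × 0.4 × 0.55 = 0.00616
Highest score → politics.

politics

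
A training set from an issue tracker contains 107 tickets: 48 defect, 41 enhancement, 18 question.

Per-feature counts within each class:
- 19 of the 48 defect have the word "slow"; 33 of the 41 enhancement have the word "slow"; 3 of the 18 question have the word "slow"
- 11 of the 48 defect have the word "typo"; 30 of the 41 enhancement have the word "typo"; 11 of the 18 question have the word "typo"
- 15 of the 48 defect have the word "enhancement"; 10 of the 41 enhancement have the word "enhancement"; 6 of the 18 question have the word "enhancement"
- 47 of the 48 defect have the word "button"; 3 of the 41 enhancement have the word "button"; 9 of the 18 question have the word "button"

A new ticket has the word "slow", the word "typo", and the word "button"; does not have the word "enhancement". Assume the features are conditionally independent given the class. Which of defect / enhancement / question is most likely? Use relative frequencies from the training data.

defect

defect: (48/107) × (19/48) × (11/48) × (33/48) × (47/48) ≈ 0.0273937
enhancement: (41/107) × (33/41) × (30/41) × (31/41) × (3/41) ≈ 0.0124848
question: (18/107) × (3/18) × (11/18) × (12/18) × (9/18) ≈ 0.00571132
Highest score → defect.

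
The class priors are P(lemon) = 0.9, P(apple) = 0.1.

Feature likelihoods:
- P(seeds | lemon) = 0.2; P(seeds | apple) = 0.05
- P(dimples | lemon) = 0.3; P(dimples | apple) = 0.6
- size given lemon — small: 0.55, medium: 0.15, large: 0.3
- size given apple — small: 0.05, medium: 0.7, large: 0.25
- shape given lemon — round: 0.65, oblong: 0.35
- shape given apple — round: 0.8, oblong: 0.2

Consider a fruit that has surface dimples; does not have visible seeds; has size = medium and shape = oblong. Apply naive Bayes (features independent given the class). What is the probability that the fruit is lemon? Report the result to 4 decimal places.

lemon: 0.9 × (1−0.2) × 0.3 × 0.15 × 0.35 = 0.01134
apple: 0.1 × (1−0.05) × 0.6 × 0.7 × 0.2 = 0.00798
P(lemon | x) = 0.01134 / 0.01932 ≈ 0.5870

0.5870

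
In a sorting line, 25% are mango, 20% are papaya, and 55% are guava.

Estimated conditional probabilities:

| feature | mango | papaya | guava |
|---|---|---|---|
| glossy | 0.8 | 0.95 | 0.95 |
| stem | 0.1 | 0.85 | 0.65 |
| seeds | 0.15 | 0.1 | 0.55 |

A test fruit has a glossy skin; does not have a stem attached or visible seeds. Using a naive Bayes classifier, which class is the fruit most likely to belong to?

mango: 0.25 × 0.8 × (1−0.1) × (1−0.15) = 0.153
papaya: 0.2 × 0.95 × (1−0.85) × (1−0.1) = 0.02565
guava: 0.55 × 0.95 × (1−0.65) × (1−0.55) = 0.08229375
Highest score → mango.

mango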